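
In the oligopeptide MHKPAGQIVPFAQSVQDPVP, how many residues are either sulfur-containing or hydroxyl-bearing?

2

Sulfur-containing: C, M. Hydroxyl-bearing: S, T, Y.
Sulfur-containing residues here: M1 (1).
Hydroxyl-bearing residues here: S14 (1).
The two groups share no amino acid, so total = 1 + 1 = 2.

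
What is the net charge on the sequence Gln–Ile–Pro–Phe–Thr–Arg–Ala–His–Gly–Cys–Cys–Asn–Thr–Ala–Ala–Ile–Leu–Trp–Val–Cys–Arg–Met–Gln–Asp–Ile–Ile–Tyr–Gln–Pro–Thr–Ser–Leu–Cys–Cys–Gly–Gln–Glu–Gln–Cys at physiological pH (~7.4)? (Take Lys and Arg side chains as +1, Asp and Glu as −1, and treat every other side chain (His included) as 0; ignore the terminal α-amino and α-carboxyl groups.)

Positive (K, R): Arg6, Arg21 → +2.
Negative (D, E): Asp24, Glu37 → −2.
Net charge = (+2) + (−2) = 0.

0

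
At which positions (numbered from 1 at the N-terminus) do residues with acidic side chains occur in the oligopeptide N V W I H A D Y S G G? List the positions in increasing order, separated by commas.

Only D (aspartate) and E (glutamate) carry a side-chain carboxylic acid.
Matching residues: D7.

7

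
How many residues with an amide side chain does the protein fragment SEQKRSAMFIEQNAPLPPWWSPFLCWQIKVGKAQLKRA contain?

5

The amide-side-chain residues are Asn (N) and Gln (Q).
Matching residues: Q3, Q12, N13, Q27, Q34.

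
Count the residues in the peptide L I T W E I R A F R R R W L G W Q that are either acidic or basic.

5

Acidic: D, E. Basic: H, K, R.
Acidic residues here: E5 (1).
Basic residues here: R7, R10, R11, R12 (4).
The two groups share no amino acid, so total = 1 + 4 = 5.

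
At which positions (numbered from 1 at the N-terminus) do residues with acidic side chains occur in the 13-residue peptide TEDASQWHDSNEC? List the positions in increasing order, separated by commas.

2, 3, 9, 12

Only D (aspartate) and E (glutamate) carry a side-chain carboxylic acid.
Matching residues: E2, D3, D9, E12.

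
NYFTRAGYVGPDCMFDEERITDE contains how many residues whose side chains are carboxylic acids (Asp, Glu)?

Matching residues: D12, D16, E17, E18, D22, E23.

6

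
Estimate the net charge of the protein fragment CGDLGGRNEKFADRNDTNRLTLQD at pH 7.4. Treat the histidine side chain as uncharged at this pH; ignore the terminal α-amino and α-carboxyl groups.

-1

Near pH 7.4, K and R contribute +1 each, D and E contribute −1 each, and every other side chain (His included, as stated) is uncharged.
Positive (K, R): R7, K10, R14, R19 → +4.
Negative (D, E): D3, E9, D13, D16, D24 → −5.
Net charge = (+4) + (−5) = −1.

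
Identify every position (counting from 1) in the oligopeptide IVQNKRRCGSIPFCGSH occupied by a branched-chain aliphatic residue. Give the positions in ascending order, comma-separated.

1, 2, 11

The BCAAs are Val, Leu, and Ile — aliphatic side chains with a branch point.
Matching residues: I1, V2, I11.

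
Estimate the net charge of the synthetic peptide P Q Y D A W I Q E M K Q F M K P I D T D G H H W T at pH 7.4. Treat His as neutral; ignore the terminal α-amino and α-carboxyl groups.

Near pH 7.4, K and R contribute +1 each, D and E contribute −1 each, and every other side chain (His included, as stated) is uncharged.
Positive (K, R): K11, K15 → +2.
Negative (D, E): D4, E9, D18, D20 → −4.
Net charge = (+2) + (−4) = −2.

-2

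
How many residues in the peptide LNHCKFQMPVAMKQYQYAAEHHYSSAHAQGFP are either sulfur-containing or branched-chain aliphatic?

5

Sulfur-containing: C, M. Branched-chain aliphatic: I, L, V.
Sulfur-containing residues here: C4, M8, M12 (3).
Branched-chain aliphatic residues here: L1, V10 (2).
The two groups share no amino acid, so total = 3 + 2 = 5.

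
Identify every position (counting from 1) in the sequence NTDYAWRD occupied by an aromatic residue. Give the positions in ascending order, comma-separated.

4, 6

F, W, and Y each carry an aromatic ring on the side chain.
Matching residues: Y4, W6.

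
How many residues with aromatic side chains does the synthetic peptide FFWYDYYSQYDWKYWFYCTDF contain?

F, W, and Y each carry an aromatic ring on the side chain.
Matching residues: F1, F2, W3, Y4, Y6, Y7, Y10, W12, Y14, W15, F16, Y17, F21.

13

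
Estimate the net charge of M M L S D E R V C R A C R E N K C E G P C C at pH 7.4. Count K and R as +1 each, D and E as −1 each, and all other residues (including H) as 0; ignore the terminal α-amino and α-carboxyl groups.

0

Positive (K, R): R7, R10, R13, K16 → +4.
Negative (D, E): D5, E6, E14, E18 → −4.
Net charge = (+4) + (−4) = 0.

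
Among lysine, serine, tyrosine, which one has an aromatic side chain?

tyrosine

F, W, and Y each carry an aromatic ring on the side chain.
Of the listed options, only tyrosine belongs to this group.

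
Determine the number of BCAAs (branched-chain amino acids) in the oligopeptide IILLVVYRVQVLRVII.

12

V, L, and I make up the branched-chain aliphatic group.
Matching residues: I1, I2, L3, L4, V5, V6, V9, V11, L12, V14, I15, I16.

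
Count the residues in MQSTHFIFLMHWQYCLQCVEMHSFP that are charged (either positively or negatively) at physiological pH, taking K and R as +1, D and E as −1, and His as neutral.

1

Charged side chains at pH ~7.4: K, R (positive); D, E (negative).
Matching residues: E20.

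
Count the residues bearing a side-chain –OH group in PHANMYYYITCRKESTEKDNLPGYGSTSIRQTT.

12

The –OH-bearing residues are Ser, Thr (aliphatic alcohols), and Tyr (phenol).
Matching residues: Y6, Y7, Y8, T10, S15, T16, Y24, S26, T27, S28, T32, T33.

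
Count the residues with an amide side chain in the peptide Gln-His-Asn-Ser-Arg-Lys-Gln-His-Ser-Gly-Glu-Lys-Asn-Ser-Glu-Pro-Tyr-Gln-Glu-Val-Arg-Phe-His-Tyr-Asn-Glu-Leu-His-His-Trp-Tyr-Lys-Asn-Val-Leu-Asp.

7

The amide-side-chain residues are Asn (N) and Gln (Q).
Matching residues: Gln1, Asn3, Gln7, Asn13, Gln18, Asn25, Asn33.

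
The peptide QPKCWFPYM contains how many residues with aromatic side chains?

3

F, W, and Y each carry an aromatic ring on the side chain.
Matching residues: W5, F6, Y8.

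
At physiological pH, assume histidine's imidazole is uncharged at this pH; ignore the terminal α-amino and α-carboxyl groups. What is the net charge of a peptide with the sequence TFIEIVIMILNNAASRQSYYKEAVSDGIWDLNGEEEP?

The side chains ionized at physiological pH are Lys/Arg (+1) and Asp/Glu (−1); with His treated as neutral, nothing else contributes.
Positive (K, R): R16, K21 → +2.
Negative (D, E): E4, E22, D26, D30, E34, E35, E36 → −7.
Net charge = (+2) + (−7) = −5.

-5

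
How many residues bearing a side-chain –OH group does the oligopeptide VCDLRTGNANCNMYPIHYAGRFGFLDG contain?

3

Serine (S), threonine (T), and tyrosine (Y) each carry a hydroxyl group on the side chain.
Matching residues: T6, Y14, Y18.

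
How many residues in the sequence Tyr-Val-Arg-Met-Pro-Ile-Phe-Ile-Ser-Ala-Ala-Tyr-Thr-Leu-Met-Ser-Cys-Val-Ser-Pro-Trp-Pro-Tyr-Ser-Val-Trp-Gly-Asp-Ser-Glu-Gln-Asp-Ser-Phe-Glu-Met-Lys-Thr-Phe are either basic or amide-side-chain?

Basic: H, K, R. Amide-side-chain: N, Q.
Basic residues here: Arg3, Lys37 (2).
Amide-side-chain residues here: Gln31 (1).
The two groups share no amino acid, so total = 2 + 1 = 3.

3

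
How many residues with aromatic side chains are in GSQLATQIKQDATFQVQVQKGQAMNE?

F, W, and Y each carry an aromatic ring on the side chain.
Matching residues: F14.

1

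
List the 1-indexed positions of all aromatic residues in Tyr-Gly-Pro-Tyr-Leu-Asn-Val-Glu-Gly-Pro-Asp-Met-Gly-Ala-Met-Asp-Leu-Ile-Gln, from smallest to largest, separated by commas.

1, 4

The aromatic amino acids are Phe (F, benzyl), Trp (W, indole), and Tyr (Y, phenol).
Matching residues: Tyr1, Tyr4.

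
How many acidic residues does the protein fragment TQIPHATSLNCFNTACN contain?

The acidic residues are Asp (D) and Glu (E), whose side chains end in a carboxylate group.
None of the 17 residues belong to this group.

0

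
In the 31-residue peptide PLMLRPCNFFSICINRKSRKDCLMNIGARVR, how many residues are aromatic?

Phenylalanine (F), tryptophan (W), and tyrosine (Y) have aromatic ring side chains.
Matching residues: F9, F10.

2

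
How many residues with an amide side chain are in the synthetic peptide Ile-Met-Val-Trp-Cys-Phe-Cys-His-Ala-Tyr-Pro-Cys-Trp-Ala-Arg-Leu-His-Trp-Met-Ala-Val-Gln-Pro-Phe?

Only N (asparagine) and Q (glutamine) carry a side-chain carboxamide.
Matching residues: Gln22.

1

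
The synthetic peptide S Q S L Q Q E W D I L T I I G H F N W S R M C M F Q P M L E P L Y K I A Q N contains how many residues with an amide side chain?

7

The amide-side-chain residues are Asn (N) and Gln (Q).
Matching residues: Q2, Q5, Q6, N18, Q26, Q37, N38.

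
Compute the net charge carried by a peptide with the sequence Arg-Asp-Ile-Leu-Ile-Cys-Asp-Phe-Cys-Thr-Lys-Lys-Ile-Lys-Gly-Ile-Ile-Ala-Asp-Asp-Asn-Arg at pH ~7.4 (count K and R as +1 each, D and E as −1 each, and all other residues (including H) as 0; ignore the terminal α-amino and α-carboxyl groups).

Positive (K, R): Arg1, Lys11, Lys12, Lys14, Arg22 → +5.
Negative (D, E): Asp2, Asp7, Asp19, Asp20 → −4.
Net charge = (+5) + (−4) = +1.

+1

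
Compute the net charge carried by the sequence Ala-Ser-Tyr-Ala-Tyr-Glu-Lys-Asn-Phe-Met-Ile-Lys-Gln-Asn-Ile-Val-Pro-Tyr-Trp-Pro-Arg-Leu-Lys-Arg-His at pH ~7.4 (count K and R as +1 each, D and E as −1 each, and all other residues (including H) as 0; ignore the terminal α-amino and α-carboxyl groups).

Positive (K, R): Lys7, Lys12, Arg21, Lys23, Arg24 → +5.
Negative (D, E): Glu6 → −1.
Net charge = (+5) + (−1) = +4.

+4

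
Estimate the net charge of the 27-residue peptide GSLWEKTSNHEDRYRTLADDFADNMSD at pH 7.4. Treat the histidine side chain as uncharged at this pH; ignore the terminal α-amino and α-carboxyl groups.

Near pH 7.4, K and R contribute +1 each, D and E contribute −1 each, and every other side chain (His included, as stated) is uncharged.
Positive (K, R): K6, R13, R15 → +3.
Negative (D, E): E5, E11, D12, D19, D20, D23, D27 → −7.
Net charge = (+3) + (−7) = −4.

-4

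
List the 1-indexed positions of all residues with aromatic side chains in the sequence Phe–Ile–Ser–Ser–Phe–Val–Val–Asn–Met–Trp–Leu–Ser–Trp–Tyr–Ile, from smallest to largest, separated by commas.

Phenylalanine (F), tryptophan (W), and tyrosine (Y) have aromatic ring side chains.
Matching residues: Phe1, Phe5, Trp10, Trp13, Tyr14.

1, 5, 10, 13, 14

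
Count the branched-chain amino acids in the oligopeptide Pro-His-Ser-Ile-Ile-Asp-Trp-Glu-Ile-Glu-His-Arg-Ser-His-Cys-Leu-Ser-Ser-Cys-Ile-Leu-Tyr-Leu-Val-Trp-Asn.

V, L, and I make up the branched-chain aliphatic group.
Matching residues: Ile4, Ile5, Ile9, Leu16, Ile20, Leu21, Leu23, Val24.

8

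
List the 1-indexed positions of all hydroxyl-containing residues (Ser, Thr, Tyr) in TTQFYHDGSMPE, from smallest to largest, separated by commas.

Matching residues: T1, T2, Y5, S9.

1, 2, 5, 9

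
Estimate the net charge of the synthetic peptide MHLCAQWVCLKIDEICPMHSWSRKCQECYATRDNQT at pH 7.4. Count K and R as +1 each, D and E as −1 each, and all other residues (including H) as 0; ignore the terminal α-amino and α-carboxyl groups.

Positive (K, R): K11, R23, K24, R32 → +4.
Negative (D, E): D13, E14, E27, D33 → −4.
Net charge = (+4) + (−4) = 0.

0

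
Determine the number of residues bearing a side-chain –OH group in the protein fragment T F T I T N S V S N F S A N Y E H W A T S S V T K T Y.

13

The –OH-bearing residues are Ser, Thr (aliphatic alcohols), and Tyr (phenol).
Matching residues: T1, T3, T5, S7, S9, S12, Y15, T20, S21, S22, T24, T26, Y27.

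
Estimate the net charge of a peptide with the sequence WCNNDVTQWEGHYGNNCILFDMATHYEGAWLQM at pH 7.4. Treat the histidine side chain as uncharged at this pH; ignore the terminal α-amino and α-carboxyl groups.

-4

At pH ~7.4 the Lys and Arg side chains are protonated (+1), the Asp and Glu side chains are deprotonated (−1), and with His taken as neutral all other side chains carry no charge.
Positive (K, R): none → +0.
Negative (D, E): D5, E10, D21, E27 → −4.
Net charge = (+0) + (−4) = −4.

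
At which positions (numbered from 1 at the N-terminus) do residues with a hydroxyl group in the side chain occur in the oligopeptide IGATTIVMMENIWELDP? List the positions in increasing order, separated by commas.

4, 5

S, T, and Y are the three residues with a side-chain hydroxyl.
Matching residues: T4, T5.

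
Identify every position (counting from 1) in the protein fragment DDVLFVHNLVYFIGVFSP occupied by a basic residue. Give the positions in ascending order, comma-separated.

Lysine (K), arginine (R), and histidine (H) have basic, nitrogen-containing side chains.
Matching residues: H7.

7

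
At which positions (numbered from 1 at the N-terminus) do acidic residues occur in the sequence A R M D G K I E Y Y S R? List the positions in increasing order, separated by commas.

Aspartate (D) and glutamate (E) have carboxylic-acid side chains and are the acidic amino acids.
Matching residues: D4, E8.

4, 8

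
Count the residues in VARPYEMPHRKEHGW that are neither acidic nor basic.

8

Acidic: D, E. Basic: K, R, H. All other residues are neither.
Matching residues: V1, A2, P4, Y5, M7, P8, G14, W15.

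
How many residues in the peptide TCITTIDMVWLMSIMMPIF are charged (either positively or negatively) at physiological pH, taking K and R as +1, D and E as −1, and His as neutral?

1

Charged side chains at pH ~7.4: K, R (positive); D, E (negative).
Matching residues: D7.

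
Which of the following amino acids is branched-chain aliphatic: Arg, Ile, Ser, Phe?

The BCAAs are Val, Leu, and Ile — aliphatic side chains with a branch point.
Of the listed options, only Ile belongs to this group.

Ile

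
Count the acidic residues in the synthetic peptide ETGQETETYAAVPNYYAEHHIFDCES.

6

Aspartate (D) and glutamate (E) have carboxylic-acid side chains and are the acidic amino acids.
Matching residues: E1, E5, E7, E18, D23, E25.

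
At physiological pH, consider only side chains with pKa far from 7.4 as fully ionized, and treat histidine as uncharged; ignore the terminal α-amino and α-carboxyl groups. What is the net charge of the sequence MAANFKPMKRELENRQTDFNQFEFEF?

At pH ~7.4 the Lys and Arg side chains are protonated (+1), the Asp and Glu side chains are deprotonated (−1), and with His taken as neutral all other side chains carry no charge.
Positive (K, R): K6, K9, R10, R15 → +4.
Negative (D, E): E11, E13, D18, E23, E25 → −5.
Net charge = (+4) + (−5) = −1.

-1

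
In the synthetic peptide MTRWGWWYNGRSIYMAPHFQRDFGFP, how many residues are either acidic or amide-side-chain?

Acidic: D, E. Amide-side-chain: N, Q.
Acidic residues here: D22 (1).
Amide-side-chain residues here: N9, Q20 (2).
The two groups share no amino acid, so total = 1 + 2 = 3.

3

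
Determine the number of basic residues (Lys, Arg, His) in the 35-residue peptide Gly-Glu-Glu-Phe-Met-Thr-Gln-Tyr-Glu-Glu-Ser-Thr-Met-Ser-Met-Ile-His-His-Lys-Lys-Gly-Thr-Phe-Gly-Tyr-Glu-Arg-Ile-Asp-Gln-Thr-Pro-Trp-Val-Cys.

Matching residues: His17, His18, Lys19, Lys20, Arg27.

5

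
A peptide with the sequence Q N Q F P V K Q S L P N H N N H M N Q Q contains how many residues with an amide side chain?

The amide-side-chain residues are Asn (N) and Gln (Q).
Matching residues: Q1, N2, Q3, Q8, N12, N14, N15, N18, Q19, Q20.

10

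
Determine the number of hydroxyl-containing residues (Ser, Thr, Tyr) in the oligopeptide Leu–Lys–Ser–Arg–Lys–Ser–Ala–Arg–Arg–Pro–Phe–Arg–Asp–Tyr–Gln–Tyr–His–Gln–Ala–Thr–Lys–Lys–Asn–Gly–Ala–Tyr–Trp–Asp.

6

Matching residues: Ser3, Ser6, Tyr14, Tyr16, Thr20, Tyr26.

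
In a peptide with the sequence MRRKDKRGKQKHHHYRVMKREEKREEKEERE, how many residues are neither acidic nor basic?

Acidic: D, E. Basic: K, R, H. All other residues are neither.
Matching residues: M1, G8, Q10, Y15, V17, M18.

6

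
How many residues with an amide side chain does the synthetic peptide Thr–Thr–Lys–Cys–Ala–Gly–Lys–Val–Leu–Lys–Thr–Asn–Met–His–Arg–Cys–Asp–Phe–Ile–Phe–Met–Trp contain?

Only N (asparagine) and Q (glutamine) carry a side-chain carboxamide.
Matching residues: Asn12.

1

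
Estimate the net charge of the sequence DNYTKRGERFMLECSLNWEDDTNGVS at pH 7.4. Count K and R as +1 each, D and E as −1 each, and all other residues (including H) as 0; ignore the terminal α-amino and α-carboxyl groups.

Positive (K, R): K5, R6, R9 → +3.
Negative (D, E): D1, E8, E13, E19, D20, D21 → −6.
Net charge = (+3) + (−6) = −3.

-3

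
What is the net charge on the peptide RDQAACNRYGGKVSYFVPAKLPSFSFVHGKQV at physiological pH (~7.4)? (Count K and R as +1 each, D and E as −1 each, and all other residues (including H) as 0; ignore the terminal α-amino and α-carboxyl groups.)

Positive (K, R): R1, R8, K12, K20, K30 → +5.
Negative (D, E): D2 → −1.
Net charge = (+5) + (−1) = +4.

+4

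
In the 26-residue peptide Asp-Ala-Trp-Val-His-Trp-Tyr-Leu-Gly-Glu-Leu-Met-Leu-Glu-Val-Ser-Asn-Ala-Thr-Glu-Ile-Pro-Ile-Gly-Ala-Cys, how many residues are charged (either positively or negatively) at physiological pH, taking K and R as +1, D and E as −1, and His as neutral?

4

Charged side chains at pH ~7.4: K, R (positive); D, E (negative).
Matching residues: Asp1, Glu10, Glu14, Glu20.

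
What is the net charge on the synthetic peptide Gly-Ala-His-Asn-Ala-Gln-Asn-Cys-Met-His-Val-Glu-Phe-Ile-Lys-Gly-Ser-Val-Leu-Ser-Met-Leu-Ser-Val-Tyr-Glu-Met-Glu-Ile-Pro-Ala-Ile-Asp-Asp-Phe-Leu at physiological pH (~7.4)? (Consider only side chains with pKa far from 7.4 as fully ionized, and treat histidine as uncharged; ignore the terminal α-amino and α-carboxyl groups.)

-4

The side chains ionized at physiological pH are Lys/Arg (+1) and Asp/Glu (−1); with His treated as neutral, nothing else contributes.
Positive (K, R): Lys15 → +1.
Negative (D, E): Glu12, Glu26, Glu28, Asp33, Asp34 → −5.
Net charge = (+1) + (−5) = −4.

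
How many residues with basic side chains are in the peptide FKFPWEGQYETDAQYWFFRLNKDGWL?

K, R, and H are the three residues with basic side chains (ε-amine, guanidinium, and imidazole respectively).
Matching residues: K2, R19, K22.

3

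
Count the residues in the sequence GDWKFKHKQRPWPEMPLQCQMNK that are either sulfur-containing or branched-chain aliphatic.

Sulfur-containing: C, M. Branched-chain aliphatic: I, L, V.
Sulfur-containing residues here: M15, C19, M21 (3).
Branched-chain aliphatic residues here: L17 (1).
The two groups share no amino acid, so total = 3 + 1 = 4.

4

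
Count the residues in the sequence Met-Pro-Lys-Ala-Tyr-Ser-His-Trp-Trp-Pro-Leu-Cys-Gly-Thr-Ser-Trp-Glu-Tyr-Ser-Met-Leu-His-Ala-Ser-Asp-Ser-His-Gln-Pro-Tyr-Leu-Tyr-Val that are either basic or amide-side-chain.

5

Basic: H, K, R. Amide-side-chain: N, Q.
Basic residues here: Lys3, His7, His22, His27 (4).
Amide-side-chain residues here: Gln28 (1).
The two groups share no amino acid, so total = 4 + 1 = 5.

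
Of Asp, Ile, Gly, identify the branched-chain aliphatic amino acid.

The BCAAs are Val, Leu, and Ile — aliphatic side chains with a branch point.
Of the listed options, only Ile belongs to this group.

Ile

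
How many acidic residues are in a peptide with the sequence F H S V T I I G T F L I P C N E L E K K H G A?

Aspartate (D) and glutamate (E) have carboxylic-acid side chains and are the acidic amino acids.
Matching residues: E16, E18.

2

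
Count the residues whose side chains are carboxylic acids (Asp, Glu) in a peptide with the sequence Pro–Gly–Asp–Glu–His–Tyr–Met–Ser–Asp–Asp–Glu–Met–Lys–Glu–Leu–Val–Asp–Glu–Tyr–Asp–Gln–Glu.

Matching residues: Asp3, Glu4, Asp9, Asp10, Glu11, Glu14, Asp17, Glu18, Asp20, Glu22.

10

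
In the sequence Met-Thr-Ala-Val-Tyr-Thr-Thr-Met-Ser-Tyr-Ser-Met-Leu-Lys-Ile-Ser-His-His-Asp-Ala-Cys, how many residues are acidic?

Aspartate (D) and glutamate (E) have carboxylic-acid side chains and are the acidic amino acids.
Matching residues: Asp19.

1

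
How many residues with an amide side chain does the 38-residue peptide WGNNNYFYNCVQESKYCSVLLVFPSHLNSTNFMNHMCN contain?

The amide-side-chain residues are Asn (N) and Gln (Q).
Matching residues: N3, N4, N5, N9, Q12, N28, N31, N34, N38.

9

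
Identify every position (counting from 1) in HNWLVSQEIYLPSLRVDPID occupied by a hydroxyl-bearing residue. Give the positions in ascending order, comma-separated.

The –OH-bearing residues are Ser, Thr (aliphatic alcohols), and Tyr (phenol).
Matching residues: S6, Y10, S13.

6, 10, 13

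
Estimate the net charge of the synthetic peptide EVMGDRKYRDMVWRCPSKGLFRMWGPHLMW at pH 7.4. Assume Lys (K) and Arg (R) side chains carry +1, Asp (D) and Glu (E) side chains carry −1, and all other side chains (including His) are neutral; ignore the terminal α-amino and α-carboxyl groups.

Positive (K, R): R6, K7, R9, R14, K18, R22 → +6.
Negative (D, E): E1, D5, D10 → −3.
Net charge = (+6) + (−3) = +3.

+3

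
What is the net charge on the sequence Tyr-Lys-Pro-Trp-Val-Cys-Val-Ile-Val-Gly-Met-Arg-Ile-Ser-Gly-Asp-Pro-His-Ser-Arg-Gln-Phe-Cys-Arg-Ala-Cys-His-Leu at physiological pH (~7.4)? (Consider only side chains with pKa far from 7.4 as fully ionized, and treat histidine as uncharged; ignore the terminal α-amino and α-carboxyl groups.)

+3

Near pH 7.4, K and R contribute +1 each, D and E contribute −1 each, and every other side chain (His included, as stated) is uncharged.
Positive (K, R): Lys2, Arg12, Arg20, Arg24 → +4.
Negative (D, E): Asp16 → −1.
Net charge = (+4) + (−1) = +3.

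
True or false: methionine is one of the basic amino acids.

Lysine (K), arginine (R), and histidine (H) have basic, nitrogen-containing side chains.
Methionine is not in this group.

False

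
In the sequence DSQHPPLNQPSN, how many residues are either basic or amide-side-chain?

Basic: H, K, R. Amide-side-chain: N, Q.
Basic residues here: H4 (1).
Amide-side-chain residues here: Q3, N8, Q9, N12 (4).
The two groups share no amino acid, so total = 1 + 4 = 5.

5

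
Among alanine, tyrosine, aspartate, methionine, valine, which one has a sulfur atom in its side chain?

methionine

The sulfur-bearing residues are cysteine (–SH) and methionine (–S–CH₃).
Of the listed options, only methionine belongs to this group.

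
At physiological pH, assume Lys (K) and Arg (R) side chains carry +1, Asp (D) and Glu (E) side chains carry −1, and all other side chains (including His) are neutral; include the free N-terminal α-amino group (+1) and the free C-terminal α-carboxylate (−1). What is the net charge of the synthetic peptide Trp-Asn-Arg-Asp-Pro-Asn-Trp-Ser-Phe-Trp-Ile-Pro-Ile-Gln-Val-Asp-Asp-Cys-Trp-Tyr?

-2

Positive (K, R): Arg3 → +1.
Negative (D, E): Asp4, Asp16, Asp17 → −3.
The N-terminus (+1) and C-terminus (−1) cancel.
Net charge = (+1) + (−3) = −2.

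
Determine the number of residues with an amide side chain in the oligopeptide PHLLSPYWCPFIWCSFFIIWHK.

Asparagine (N) and glutamine (Q) have uncharged amide side chains.
None of the 22 residues belong to this group.

0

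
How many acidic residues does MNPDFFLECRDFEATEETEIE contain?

Only D (aspartate) and E (glutamate) carry a side-chain carboxylic acid.
Matching residues: D4, E8, D11, E13, E16, E17, E19, E21.

8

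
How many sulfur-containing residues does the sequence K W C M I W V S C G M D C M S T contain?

Only Cys (C) and Met (M) have a sulfur atom in the side chain.
Matching residues: C3, M4, C9, M11, C13, M14.

6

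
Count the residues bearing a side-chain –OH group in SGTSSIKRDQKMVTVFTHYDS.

Serine (S), threonine (T), and tyrosine (Y) each carry a hydroxyl group on the side chain.
Matching residues: S1, T3, S4, S5, T14, T17, Y19, S21.

8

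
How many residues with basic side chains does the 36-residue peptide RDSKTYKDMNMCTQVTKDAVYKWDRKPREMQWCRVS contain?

The basic amino acids are Lys (K), Arg (R), and His (H).
Matching residues: R1, K4, K7, K17, K22, R25, K26, R28, R34.

9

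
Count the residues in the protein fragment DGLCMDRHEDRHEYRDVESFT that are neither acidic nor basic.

Acidic: D, E. Basic: K, R, H. All other residues are neither.
Matching residues: G2, L3, C4, M5, Y14, V17, S19, F20, T21.

9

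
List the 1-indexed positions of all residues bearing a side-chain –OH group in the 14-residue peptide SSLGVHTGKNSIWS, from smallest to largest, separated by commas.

1, 2, 7, 11, 14

The –OH-bearing residues are Ser, Thr (aliphatic alcohols), and Tyr (phenol).
Matching residues: S1, S2, T7, S11, S14.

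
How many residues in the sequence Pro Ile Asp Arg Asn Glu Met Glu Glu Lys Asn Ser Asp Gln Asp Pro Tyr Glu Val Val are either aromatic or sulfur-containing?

Aromatic: F, W, Y. Sulfur-containing: C, M.
Aromatic residues here: Tyr17 (1).
Sulfur-containing residues here: Met7 (1).
The two groups share no amino acid, so total = 1 + 1 = 2.

2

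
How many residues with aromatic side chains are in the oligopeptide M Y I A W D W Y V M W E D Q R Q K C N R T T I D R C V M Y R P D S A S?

6

The aromatic amino acids are Phe (F, benzyl), Trp (W, indole), and Tyr (Y, phenol).
Matching residues: Y2, W5, W7, Y8, W11, Y29.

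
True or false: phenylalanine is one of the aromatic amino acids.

The aromatic amino acids are Phe (F, benzyl), Trp (W, indole), and Tyr (Y, phenol).
Phenylalanine is in this group.

True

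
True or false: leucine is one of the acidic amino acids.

Only D (aspartate) and E (glutamate) carry a side-chain carboxylic acid.
Leucine is not in this group.

False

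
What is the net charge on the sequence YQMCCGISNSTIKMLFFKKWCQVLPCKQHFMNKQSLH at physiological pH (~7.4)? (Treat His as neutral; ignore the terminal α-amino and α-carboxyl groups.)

+5

Near pH 7.4, K and R contribute +1 each, D and E contribute −1 each, and every other side chain (His included, as stated) is uncharged.
Positive (K, R): K13, K18, K19, K27, K33 → +5.
Negative (D, E): none → −0.
Net charge = (+5) + (−0) = +5.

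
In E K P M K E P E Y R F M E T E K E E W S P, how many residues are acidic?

7

The acidic residues are Asp (D) and Glu (E), whose side chains end in a carboxylate group.
Matching residues: E1, E6, E8, E13, E15, E17, E18.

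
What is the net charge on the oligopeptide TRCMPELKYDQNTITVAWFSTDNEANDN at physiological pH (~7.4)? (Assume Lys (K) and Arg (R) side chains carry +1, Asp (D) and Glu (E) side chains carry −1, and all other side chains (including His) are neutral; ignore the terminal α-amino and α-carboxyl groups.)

-3

Positive (K, R): R2, K8 → +2.
Negative (D, E): E6, D10, D22, E24, D27 → −5.
Net charge = (+2) + (−5) = −3.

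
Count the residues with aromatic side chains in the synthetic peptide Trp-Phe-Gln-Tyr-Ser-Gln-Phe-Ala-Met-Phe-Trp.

6

The aromatic amino acids are Phe (F, benzyl), Trp (W, indole), and Tyr (Y, phenol).
Matching residues: Trp1, Phe2, Tyr4, Phe7, Phe10, Trp11.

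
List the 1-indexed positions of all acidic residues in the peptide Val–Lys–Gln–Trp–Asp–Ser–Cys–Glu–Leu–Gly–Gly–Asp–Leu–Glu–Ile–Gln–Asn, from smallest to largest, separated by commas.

The acidic residues are Asp (D) and Glu (E), whose side chains end in a carboxylate group.
Matching residues: Asp5, Glu8, Asp12, Glu14.

5, 8, 12, 14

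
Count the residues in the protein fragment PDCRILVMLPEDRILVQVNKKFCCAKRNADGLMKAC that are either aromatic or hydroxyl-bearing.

Aromatic: F, W, Y. Hydroxyl-bearing: S, T, Y.
Aromatic residues here: F22 (1).
Hydroxyl-bearing residues here: none (0).
(Y belongs to both groups, but none appear in this sequence.) Total = 1 + 0 = 1.

1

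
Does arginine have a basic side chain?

Lysine (K), arginine (R), and histidine (H) have basic, nitrogen-containing side chains.
Arginine is in this group.

Yes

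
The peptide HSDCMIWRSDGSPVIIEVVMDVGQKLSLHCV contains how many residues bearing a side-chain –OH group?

4

Serine (S), threonine (T), and tyrosine (Y) each carry a hydroxyl group on the side chain.
Matching residues: S2, S9, S12, S27.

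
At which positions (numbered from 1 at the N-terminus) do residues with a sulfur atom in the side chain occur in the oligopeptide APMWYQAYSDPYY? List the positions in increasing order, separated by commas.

The sulfur-bearing residues are cysteine (–SH) and methionine (–S–CH₃).
Matching residues: M3.

3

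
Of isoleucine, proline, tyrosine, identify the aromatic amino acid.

F, W, and Y each carry an aromatic ring on the side chain.
Of the listed options, only tyrosine belongs to this group.

tyrosine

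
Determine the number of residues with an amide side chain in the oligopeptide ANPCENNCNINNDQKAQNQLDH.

Only N (asparagine) and Q (glutamine) carry a side-chain carboxamide.
Matching residues: N2, N6, N7, N9, N11, N12, Q14, Q17, N18, Q19.

10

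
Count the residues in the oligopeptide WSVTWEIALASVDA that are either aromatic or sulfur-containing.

Aromatic: F, W, Y. Sulfur-containing: C, M.
Aromatic residues here: W1, W5 (2).
Sulfur-containing residues here: none (0).
The two groups share no amino acid, so total = 2 + 0 = 2.

2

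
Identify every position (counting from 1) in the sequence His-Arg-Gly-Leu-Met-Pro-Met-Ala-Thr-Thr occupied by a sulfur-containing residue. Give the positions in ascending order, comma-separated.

5, 7

Only Cys (C) and Met (M) have a sulfur atom in the side chain.
Matching residues: Met5, Met7.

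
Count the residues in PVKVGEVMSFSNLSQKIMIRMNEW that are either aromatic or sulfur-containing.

5

Aromatic: F, W, Y. Sulfur-containing: C, M.
Aromatic residues here: F10, W24 (2).
Sulfur-containing residues here: M8, M18, M21 (3).
The two groups share no amino acid, so total = 2 + 3 = 5.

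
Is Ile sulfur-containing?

Cysteine (C, thiol) and methionine (M, thioether) are the two sulfur-containing amino acids.
Isoleucine is not in this group.

No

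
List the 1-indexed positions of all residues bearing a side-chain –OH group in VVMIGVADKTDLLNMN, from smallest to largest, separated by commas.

10

Serine (S), threonine (T), and tyrosine (Y) each carry a hydroxyl group on the side chain.
Matching residues: T10.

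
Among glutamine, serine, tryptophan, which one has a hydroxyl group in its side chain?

serine

Serine (S), threonine (T), and tyrosine (Y) each carry a hydroxyl group on the side chain.
Of the listed options, only serine belongs to this group.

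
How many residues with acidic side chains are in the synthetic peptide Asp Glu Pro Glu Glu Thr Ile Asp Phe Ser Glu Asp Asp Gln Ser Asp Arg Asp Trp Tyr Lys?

10

Aspartate (D) and glutamate (E) have carboxylic-acid side chains and are the acidic amino acids.
Matching residues: Asp1, Glu2, Glu4, Glu5, Asp8, Glu11, Asp12, Asp13, Asp16, Asp18.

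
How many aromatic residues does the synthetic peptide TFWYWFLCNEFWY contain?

Phenylalanine (F), tryptophan (W), and tyrosine (Y) have aromatic ring side chains.
Matching residues: F2, W3, Y4, W5, F6, F11, W12, Y13.

8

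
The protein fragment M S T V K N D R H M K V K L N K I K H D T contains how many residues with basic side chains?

Lysine (K), arginine (R), and histidine (H) have basic, nitrogen-containing side chains.
Matching residues: K5, R8, H9, K11, K13, K16, K18, H19.

8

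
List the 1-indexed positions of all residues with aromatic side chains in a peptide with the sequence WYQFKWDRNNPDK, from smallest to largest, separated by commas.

F, W, and Y each carry an aromatic ring on the side chain.
Matching residues: W1, Y2, F4, W6.

1, 2, 4, 6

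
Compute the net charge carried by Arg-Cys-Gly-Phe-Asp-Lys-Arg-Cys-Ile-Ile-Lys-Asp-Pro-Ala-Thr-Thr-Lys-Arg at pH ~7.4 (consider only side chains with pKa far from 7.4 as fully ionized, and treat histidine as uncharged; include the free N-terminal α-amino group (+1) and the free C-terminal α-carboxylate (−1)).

Near pH 7.4, K and R contribute +1 each, D and E contribute −1 each, and every other side chain (His included, as stated) is uncharged.
Positive (K, R): Arg1, Lys6, Arg7, Lys11, Lys17, Arg18 → +6.
Negative (D, E): Asp5, Asp12 → −2.
The N-terminus (+1) and C-terminus (−1) cancel.
Net charge = (+6) + (−2) = +4.

+4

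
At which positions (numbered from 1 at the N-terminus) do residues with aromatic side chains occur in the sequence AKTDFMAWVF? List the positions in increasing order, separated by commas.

5, 8, 10

Phenylalanine (F), tryptophan (W), and tyrosine (Y) have aromatic ring side chains.
Matching residues: F5, W8, F10.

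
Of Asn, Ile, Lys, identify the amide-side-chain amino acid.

Asn

Asparagine (N) and glutamine (Q) have uncharged amide side chains.
Of the listed options, only Asn belongs to this group.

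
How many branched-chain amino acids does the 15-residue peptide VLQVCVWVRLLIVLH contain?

10

V, L, and I make up the branched-chain aliphatic group.
Matching residues: V1, L2, V4, V6, V8, L10, L11, I12, V13, L14.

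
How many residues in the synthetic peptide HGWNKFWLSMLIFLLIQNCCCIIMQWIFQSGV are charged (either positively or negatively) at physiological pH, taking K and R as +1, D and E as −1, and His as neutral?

1

Charged side chains at pH ~7.4: K, R (positive); D, E (negative).
Matching residues: K5.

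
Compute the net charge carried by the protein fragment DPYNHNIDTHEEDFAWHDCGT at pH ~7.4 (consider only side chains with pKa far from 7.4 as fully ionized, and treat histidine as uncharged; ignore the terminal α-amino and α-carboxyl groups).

At pH ~7.4 the Lys and Arg side chains are protonated (+1), the Asp and Glu side chains are deprotonated (−1), and with His taken as neutral all other side chains carry no charge.
Positive (K, R): none → +0.
Negative (D, E): D1, D8, E11, E12, D13, D18 → −6.
Net charge = (+0) + (−6) = −6.

-6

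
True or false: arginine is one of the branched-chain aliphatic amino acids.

The BCAAs are Val, Leu, and Ile — aliphatic side chains with a branch point.
Arginine is not in this group.

False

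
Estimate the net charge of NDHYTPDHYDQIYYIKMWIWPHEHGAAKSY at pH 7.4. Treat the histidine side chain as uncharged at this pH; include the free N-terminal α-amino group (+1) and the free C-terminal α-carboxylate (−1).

Near pH 7.4, K and R contribute +1 each, D and E contribute −1 each, and every other side chain (His included, as stated) is uncharged.
Positive (K, R): K16, K28 → +2.
Negative (D, E): D2, D7, D10, E23 → −4.
The N-terminus (+1) and C-terminus (−1) cancel.
Net charge = (+2) + (−4) = −2.

-2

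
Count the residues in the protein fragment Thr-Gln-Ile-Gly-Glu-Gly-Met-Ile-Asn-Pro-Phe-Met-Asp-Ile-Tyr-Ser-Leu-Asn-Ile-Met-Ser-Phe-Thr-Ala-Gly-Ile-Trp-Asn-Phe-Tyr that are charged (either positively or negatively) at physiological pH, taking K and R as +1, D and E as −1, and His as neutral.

Charged side chains at pH ~7.4: K, R (positive); D, E (negative).
Matching residues: Glu5, Asp13.

2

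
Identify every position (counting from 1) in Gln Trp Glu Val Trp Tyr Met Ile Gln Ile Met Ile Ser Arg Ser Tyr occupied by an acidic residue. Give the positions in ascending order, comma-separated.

Matching residues: Glu3.

3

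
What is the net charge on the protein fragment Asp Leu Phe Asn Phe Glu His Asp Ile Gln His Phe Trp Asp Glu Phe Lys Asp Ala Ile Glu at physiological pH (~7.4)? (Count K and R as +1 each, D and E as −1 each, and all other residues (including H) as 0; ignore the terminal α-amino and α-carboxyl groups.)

Positive (K, R): Lys17 → +1.
Negative (D, E): Asp1, Glu6, Asp8, Asp14, Glu15, Asp18, Glu21 → −7.
Net charge = (+1) + (−7) = −6.

-6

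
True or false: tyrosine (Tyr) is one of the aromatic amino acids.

Phenylalanine (F), tryptophan (W), and tyrosine (Y) have aromatic ring side chains.
Tyrosine is in this group.

True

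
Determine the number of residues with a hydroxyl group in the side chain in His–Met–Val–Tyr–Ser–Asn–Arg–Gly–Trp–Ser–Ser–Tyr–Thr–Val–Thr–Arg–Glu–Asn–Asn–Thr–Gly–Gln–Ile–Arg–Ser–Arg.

9

Serine (S), threonine (T), and tyrosine (Y) each carry a hydroxyl group on the side chain.
Matching residues: Tyr4, Ser5, Ser10, Ser11, Tyr12, Thr13, Thr15, Thr20, Ser25.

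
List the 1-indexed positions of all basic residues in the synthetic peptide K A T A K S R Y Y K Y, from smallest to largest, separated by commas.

1, 5, 7, 10

K, R, and H are the three residues with basic side chains (ε-amine, guanidinium, and imidazole respectively).
Matching residues: K1, K5, R7, K10.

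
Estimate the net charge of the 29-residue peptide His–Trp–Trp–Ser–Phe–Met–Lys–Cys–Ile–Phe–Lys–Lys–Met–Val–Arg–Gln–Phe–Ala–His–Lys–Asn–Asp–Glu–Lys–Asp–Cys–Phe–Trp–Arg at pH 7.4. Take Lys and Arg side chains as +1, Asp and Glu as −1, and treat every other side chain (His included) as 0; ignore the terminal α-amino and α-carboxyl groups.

+4

Positive (K, R): Lys7, Lys11, Lys12, Arg15, Lys20, Lys24, Arg29 → +7.
Negative (D, E): Asp22, Glu23, Asp25 → −3.
Net charge = (+7) + (−3) = +4.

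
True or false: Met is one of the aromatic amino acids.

False

The aromatic amino acids are Phe (F, benzyl), Trp (W, indole), and Tyr (Y, phenol).
Methionine is not in this group.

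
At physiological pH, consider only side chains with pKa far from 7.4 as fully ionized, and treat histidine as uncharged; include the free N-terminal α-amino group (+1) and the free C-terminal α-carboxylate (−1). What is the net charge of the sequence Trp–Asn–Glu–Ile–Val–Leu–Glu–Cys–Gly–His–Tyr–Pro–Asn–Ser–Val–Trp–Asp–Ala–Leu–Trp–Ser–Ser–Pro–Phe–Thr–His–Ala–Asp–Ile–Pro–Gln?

-4

Near pH 7.4, K and R contribute +1 each, D and E contribute −1 each, and every other side chain (His included, as stated) is uncharged.
Positive (K, R): none → +0.
Negative (D, E): Glu3, Glu7, Asp17, Asp28 → −4.
The N-terminus (+1) and C-terminus (−1) cancel.
Net charge = (+0) + (−4) = −4.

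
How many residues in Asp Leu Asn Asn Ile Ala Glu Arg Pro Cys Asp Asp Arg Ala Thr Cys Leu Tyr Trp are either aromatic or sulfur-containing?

Aromatic: F, W, Y. Sulfur-containing: C, M.
Aromatic residues here: Tyr18, Trp19 (2).
Sulfur-containing residues here: Cys10, Cys16 (2).
The two groups share no amino acid, so total = 2 + 2 = 4.

4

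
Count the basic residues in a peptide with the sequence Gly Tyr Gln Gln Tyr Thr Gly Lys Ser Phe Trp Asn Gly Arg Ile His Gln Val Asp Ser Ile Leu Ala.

3

Lysine (K), arginine (R), and histidine (H) have basic, nitrogen-containing side chains.
Matching residues: Lys8, Arg14, His16.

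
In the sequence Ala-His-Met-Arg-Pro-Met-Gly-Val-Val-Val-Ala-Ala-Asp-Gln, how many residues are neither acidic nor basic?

11

Acidic: D, E. Basic: K, R, H. All other residues are neither.
Matching residues: Ala1, Met3, Pro5, Met6, Gly7, Val8, Val9, Val10, Ala11, Ala12, Gln14.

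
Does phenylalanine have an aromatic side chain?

Phenylalanine (F), tryptophan (W), and tyrosine (Y) have aromatic ring side chains.
Phenylalanine is in this group.

Yes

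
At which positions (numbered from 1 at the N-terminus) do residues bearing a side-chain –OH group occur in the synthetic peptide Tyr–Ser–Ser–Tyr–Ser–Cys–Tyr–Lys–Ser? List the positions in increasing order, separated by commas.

1, 2, 3, 4, 5, 7, 9

The –OH-bearing residues are Ser, Thr (aliphatic alcohols), and Tyr (phenol).
Matching residues: Tyr1, Ser2, Ser3, Tyr4, Ser5, Tyr7, Ser9.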